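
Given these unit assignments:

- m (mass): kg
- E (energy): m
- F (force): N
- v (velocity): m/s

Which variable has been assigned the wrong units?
E

The variable E (energy) should have units J, not m.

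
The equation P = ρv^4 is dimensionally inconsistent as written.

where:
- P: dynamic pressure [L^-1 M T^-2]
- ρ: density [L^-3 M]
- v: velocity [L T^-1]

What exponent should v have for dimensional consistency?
The exponent of v should be 2: P = ρv^2

The LHS P has dimensions [L^-1 M T^-2]; v has dimensions [L T^-1].
As written, the RHS ρv^4 (exponent 4 on v) has dimensions [L M T^-4], which does not match.
With exponent 2, the RHS ρv^2 has dimensions [L^-1 M T^-2], matching the LHS.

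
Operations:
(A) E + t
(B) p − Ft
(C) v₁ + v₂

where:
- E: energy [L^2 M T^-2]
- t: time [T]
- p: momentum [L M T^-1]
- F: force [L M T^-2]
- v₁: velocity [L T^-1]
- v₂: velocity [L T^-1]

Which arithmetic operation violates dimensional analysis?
(A) E + t

(A) E + t: E [L^2 M T^-2] and t [T] — different dimensions cannot be added/subtracted ✗
(B) p − Ft: p [L M T^-1] and Ft [L M T^-1] — same dimensions ✓
(C) v₁ + v₂: v₁ [L T^-1] and v₂ [L T^-1] — same dimensions ✓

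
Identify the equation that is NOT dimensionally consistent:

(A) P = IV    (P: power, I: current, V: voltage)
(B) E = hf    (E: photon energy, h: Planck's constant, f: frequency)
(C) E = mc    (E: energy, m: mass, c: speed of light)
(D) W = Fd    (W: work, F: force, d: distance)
(C) E = mc

The equation (C) E = mc is dimensionally incorrect.

LHS (E): [L^2 M T^-2]
RHS (mc): [L M T^-1] ✗

The dimensions do not match. The other three equations balance.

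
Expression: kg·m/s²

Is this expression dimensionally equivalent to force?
Yes

The expression kg·m/s² has dimensions [L M T^-2], which is exactly force [L M T^-2].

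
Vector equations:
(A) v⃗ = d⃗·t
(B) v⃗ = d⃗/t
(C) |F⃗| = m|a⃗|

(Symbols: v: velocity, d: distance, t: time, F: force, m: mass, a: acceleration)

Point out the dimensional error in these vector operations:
(A) v⃗ = d⃗·t

(A) v⃗ = d⃗·t: LHS [L T^-1], RHS [L T] ✗ — velocity is displacement per time; should be d⃗/t
(B) v⃗ = d⃗/t: LHS [L T^-1], RHS [L T^-1] ✓ — displacement (vector) divided by time (scalar)
(C) |F⃗| = m|a⃗|: LHS [L M T^-2], RHS [L M T^-2] ✓ — magnitudes of vectors are scalars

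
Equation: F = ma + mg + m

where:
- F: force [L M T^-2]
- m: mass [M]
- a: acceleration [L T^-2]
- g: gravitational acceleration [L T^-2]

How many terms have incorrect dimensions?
1

LHS F: [L M T^-2]
- ma: [L M T^-2] ✓
- mg: [L M T^-2] ✓
- m: [M] ✗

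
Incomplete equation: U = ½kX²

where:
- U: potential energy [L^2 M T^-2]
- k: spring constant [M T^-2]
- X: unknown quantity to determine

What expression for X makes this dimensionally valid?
X = x (displacement), dimensions [L]

U has dimensions [L^2 M T^-2]; the rest of the RHS (½k) has dimensions [M T^-2].
So X² must have dimensions [L^2], i.e. X has dimensions [L] — X = x (displacement).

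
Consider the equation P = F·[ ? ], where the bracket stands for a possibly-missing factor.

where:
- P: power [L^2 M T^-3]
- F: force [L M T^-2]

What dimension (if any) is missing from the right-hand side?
[L T^-1] — velocity (e.g. v)

P has dimensions [L^2 M T^-3]; F has dimensions [L M T^-2].
The bracketed factor must supply [L^2 M T^-3] / [L M T^-2] = [L T^-1].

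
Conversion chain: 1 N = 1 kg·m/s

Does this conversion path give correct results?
The chain is incorrect (it contains an error).

Incorrect: Newton is kg·m/s², not kg·m/s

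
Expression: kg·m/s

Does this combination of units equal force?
No

The expression kg·m/s has dimensions [L M T^-1], but force has dimensions [L M T^-2].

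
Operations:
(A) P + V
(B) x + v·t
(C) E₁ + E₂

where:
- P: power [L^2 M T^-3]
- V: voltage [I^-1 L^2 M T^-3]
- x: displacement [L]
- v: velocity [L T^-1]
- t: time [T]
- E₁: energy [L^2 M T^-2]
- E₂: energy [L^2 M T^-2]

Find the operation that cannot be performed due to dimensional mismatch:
(A) P + V

(A) P + V: P [L^2 M T^-3] and V [I^-1 L^2 M T^-3] — different dimensions cannot be added/subtracted ✗
(B) x + v·t: x [L] and v·t [L] — same dimensions ✓
(C) E₁ + E₂: E₁ [L^2 M T^-2] and E₂ [L^2 M T^-2] — same dimensions ✓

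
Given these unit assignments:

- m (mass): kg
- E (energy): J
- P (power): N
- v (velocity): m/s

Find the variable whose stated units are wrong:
P

The variable P (power) should have units W, not N.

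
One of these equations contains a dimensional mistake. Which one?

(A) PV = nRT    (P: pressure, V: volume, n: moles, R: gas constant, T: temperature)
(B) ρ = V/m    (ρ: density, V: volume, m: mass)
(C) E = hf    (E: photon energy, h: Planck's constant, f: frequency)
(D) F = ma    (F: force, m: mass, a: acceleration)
(B) ρ = V/m

The equation (B) ρ = V/m is dimensionally incorrect.

LHS (ρ): [L^-3 M]
RHS (V/m): [L^3 M^-1] ✗

The dimensions do not match. The other three equations balance.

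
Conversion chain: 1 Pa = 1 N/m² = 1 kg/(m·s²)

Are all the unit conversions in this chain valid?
The chain is correct (no errors).

Correct: Pascal is Newton per square meter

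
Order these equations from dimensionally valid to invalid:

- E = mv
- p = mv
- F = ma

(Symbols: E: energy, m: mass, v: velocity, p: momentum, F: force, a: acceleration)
Dimensionally correct: p = mv, F = ma
Dimensionally incorrect: E = mv
Ordered (correct first, then incorrect): p = mv, F = ma, E = mv

- E = mv: LHS [L^2 M T^-2], RHS [L M T^-1] → incorrect ✗
- p = mv: LHS [L M T^-1], RHS [L M T^-1] → correct ✓
- F = ma: LHS [L M T^-2], RHS [L M T^-2] → correct ✓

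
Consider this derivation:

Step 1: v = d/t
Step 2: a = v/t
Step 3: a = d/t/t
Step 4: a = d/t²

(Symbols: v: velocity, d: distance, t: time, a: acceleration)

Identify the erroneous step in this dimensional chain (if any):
No step introduces an error — all steps are dimensionally consistent.

Step 1: v = d/t → LHS [L T^-1], RHS [L T^-1] ✓
Step 2: a = v/t → LHS [L T^-2], RHS [L T^-2] ✓
Step 3: a = d/t/t → LHS [L T^-2], RHS [L T^-2] ✓
Step 4: a = d/t² → LHS [L T^-2], RHS [L T^-2] ✓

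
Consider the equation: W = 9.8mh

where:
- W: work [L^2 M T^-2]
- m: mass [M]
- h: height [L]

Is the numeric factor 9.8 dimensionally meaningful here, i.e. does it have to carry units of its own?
Yes

W has dimensions [L^2 M T^-2], while mh alone has dimensions [L M]. For the equation to balance, the factor 9.8 must carry dimensions [L T^-2] — it is a dimensional constant (a numerical value of a physical quantity with its units suppressed), not a pure number.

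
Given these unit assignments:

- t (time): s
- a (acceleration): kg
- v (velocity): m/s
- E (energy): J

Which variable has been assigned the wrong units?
a

The variable a (acceleration) should have units m/s², not kg.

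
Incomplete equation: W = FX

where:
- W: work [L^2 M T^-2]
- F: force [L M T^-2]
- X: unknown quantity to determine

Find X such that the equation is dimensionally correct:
X = d (distance), dimensions [L]

W has dimensions [L^2 M T^-2]; the rest of the RHS (F) has dimensions [L M T^-2].
So X must have dimensions [L] — X = d (distance).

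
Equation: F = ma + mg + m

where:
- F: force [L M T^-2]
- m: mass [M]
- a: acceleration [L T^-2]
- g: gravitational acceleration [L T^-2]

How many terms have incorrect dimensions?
1

LHS F: [L M T^-2]
- ma: [L M T^-2] ✓
- mg: [L M T^-2] ✓
- m: [M] ✗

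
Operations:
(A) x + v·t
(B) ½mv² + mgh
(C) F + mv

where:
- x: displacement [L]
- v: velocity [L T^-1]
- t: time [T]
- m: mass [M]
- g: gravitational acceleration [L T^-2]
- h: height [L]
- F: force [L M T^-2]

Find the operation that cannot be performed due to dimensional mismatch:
(C) F + mv

(A) x + v·t: x [L] and v·t [L] — same dimensions ✓
(B) ½mv² + mgh: ½mv² [L^2 M T^-2] and mgh [L^2 M T^-2] — same dimensions ✓
(C) F + mv: F [L M T^-2] and mv [L M T^-1] — different dimensions cannot be added/subtracted ✗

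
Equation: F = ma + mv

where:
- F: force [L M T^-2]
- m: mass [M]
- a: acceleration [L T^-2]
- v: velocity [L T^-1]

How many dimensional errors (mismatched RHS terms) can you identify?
1

LHS F: [L M T^-2]
- ma: [L M T^-2] ✓
- mv: [L M T^-1] ✗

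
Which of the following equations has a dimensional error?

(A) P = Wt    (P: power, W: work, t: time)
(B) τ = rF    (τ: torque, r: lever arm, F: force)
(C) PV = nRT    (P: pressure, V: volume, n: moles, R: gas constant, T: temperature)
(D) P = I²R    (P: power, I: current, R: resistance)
(A) P = Wt

The equation (A) P = Wt is dimensionally incorrect.

LHS (P): [L^2 M T^-3]
RHS (Wt): [L^2 M T^-1] ✗

The dimensions do not match. The other three equations balance.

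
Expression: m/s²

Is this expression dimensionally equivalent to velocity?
No

The expression m/s² has dimensions [L T^-2], but velocity has dimensions [L T^-1].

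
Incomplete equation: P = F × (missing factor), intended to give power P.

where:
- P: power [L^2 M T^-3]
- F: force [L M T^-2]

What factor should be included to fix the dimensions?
v (velocity), dimensions [L T^-1]

P has dimensions [L^2 M T^-3] and F has dimensions [L M T^-2].
The missing factor must have dimensions [L^2 M T^-3] / [L M T^-2] = [L T^-1], i.e. velocity (v).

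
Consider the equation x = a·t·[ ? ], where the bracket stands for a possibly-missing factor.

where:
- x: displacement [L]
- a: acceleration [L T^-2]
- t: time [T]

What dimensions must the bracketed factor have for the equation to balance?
[T] — time (e.g. t)

x has dimensions [L]; a·t has dimensions [L T^-1].
The bracketed factor must supply [L] / [L T^-1] = [T].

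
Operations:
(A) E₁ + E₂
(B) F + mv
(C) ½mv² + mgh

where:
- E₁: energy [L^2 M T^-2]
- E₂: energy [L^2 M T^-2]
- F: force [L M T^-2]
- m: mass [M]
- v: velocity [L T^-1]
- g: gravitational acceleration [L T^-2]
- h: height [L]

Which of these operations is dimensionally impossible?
(B) F + mv

(A) E₁ + E₂: E₁ [L^2 M T^-2] and E₂ [L^2 M T^-2] — same dimensions ✓
(B) F + mv: F [L M T^-2] and mv [L M T^-1] — different dimensions cannot be added/subtracted ✗
(C) ½mv² + mgh: ½mv² [L^2 M T^-2] and mgh [L^2 M T^-2] — same dimensions ✓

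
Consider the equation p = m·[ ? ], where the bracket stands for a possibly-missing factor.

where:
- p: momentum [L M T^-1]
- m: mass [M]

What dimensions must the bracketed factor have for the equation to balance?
[L T^-1] — velocity (e.g. v)

p has dimensions [L M T^-1]; m has dimensions [M].
The bracketed factor must supply [L M T^-1] / [M] = [L T^-1].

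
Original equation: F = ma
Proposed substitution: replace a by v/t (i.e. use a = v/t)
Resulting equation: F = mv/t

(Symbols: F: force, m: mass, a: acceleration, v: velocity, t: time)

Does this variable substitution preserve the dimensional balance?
Yes

[a] = [L T^-2] and [v/t] = [L T^-2]. These match, so the substitution replaces a quantity by one of the same dimensions and the result F = mv/t has LHS [L M T^-2] vs RHS [L M T^-2] — still consistent.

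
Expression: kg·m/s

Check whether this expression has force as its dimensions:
No

The expression kg·m/s has dimensions [L M T^-1], but force has dimensions [L M T^-2].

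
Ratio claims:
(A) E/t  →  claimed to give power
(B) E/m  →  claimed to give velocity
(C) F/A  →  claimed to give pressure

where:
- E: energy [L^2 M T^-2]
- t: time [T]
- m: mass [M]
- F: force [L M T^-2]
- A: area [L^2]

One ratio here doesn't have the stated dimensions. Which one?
(B) E/m does not give velocity

(A) E/t: [L^2 M T^-3] = power [L^2 M T^-3] ✓
(B) E/m: [L^2 T^-2] ≠ velocity [L T^-1] ✗
(C) F/A: [L^-1 M T^-2] = pressure [L^-1 M T^-2] ✓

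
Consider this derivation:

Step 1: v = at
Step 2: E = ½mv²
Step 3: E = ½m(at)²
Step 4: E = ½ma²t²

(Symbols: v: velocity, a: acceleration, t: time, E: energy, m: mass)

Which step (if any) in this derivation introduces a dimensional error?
No step introduces an error — all steps are dimensionally consistent.

Step 1: v = at → LHS [L T^-1], RHS [L T^-1] ✓
Step 2: E = ½mv² → LHS [L^2 M T^-2], RHS [L^2 M T^-2] ✓
Step 3: E = ½m(at)² → LHS [L^2 M T^-2], RHS [L^2 M T^-2] ✓
Step 4: E = ½ma²t² → LHS [L^2 M T^-2], RHS [L^2 M T^-2] ✓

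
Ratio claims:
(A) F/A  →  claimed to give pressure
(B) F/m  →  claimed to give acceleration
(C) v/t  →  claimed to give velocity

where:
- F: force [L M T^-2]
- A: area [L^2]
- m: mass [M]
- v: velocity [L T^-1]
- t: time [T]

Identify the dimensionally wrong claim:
(C) v/t does not give velocity

(A) F/A: [L^-1 M T^-2] = pressure [L^-1 M T^-2] ✓
(B) F/m: [L T^-2] = acceleration [L T^-2] ✓
(C) v/t: [L T^-2] ≠ velocity [L T^-1] ✗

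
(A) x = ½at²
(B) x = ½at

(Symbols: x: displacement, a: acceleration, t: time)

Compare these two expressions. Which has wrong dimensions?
(B)

(A) x = ½at²: LHS [L], RHS [L] ✓
(B) x = ½at: LHS [L], RHS [L T^-1] ✗

Expression (B) x = ½at is dimensionally incorrect.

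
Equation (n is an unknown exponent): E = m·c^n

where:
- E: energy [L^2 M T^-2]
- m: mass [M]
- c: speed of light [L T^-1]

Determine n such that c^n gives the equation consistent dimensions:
n = 2

E has dimensions [L^2 M T^-2]; c has dimensions [L T^-1].
The rest of the RHS has dimensions [M], so c^n must supply [L^2 T^-2].
With n = 2: m·c^2 has dimensions [L^2 M T^-2], matching the LHS ✓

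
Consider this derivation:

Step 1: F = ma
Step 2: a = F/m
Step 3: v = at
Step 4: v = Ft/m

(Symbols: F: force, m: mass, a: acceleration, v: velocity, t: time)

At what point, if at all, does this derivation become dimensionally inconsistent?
No step introduces an error — all steps are dimensionally consistent.

Step 1: F = ma → LHS [L M T^-2], RHS [L M T^-2] ✓
Step 2: a = F/m → LHS [L T^-2], RHS [L T^-2] ✓
Step 3: v = at → LHS [L T^-1], RHS [L T^-1] ✓
Step 4: v = Ft/m → LHS [L T^-1], RHS [L T^-1] ✓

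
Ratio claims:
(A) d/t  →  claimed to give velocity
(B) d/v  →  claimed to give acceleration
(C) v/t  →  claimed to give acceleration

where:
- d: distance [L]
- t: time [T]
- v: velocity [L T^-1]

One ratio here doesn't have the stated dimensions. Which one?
(B) d/v does not give acceleration

(A) d/t: [L T^-1] = velocity [L T^-1] ✓
(B) d/v: [T] ≠ acceleration [L T^-2] ✗
(C) v/t: [L T^-2] = acceleration [L T^-2] ✓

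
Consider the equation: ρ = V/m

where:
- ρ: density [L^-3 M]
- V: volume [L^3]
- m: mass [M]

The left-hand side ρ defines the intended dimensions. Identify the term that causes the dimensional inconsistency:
The right-hand side term V/m

ρ has dimensions [L^-3 M], but V/m has dimensions [L^3 M^-1], so the term V/m is dimensionally wrong for ρ.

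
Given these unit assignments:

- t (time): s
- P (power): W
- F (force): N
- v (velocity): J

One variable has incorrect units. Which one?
v

The variable v (velocity) should have units m/s, not J.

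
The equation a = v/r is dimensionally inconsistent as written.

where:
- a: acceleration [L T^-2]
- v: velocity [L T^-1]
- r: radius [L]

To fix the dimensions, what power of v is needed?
The exponent of v should be 2: a = v^2/r

The LHS a has dimensions [L T^-2]; v has dimensions [L T^-1].
As written, the RHS v/r (exponent 1 on v) has dimensions [T^-1], which does not match.
With exponent 2, the RHS v^2/r has dimensions [L T^-2], matching the LHS.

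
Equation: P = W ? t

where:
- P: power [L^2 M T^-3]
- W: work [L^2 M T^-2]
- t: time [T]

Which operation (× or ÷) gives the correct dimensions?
division (÷): P = W ÷ t

P [L^2 M T^-3]; W [L^2 M T^-2]; t [T].
W × t → [L^2 M T^-1] ✗
W ÷ t → [L^2 M T^-3] ✓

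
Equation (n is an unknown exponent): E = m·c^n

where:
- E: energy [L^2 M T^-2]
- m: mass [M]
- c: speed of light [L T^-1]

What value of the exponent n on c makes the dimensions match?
n = 2

E has dimensions [L^2 M T^-2]; c has dimensions [L T^-1].
The rest of the RHS has dimensions [M], so c^n must supply [L^2 T^-2].
With n = 2: m·c^2 has dimensions [L^2 M T^-2], matching the LHS ✓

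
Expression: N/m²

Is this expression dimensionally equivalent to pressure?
Yes

The expression N/m² has dimensions [L^-1 M T^-2], which is exactly pressure [L^-1 M T^-2].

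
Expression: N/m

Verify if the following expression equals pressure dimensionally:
No

The expression N/m has dimensions [M T^-2], but pressure has dimensions [L^-1 M T^-2].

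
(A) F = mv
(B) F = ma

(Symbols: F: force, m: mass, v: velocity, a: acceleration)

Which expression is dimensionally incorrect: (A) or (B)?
(A)

(A) F = mv: LHS [L M T^-2], RHS [L M T^-1] ✗
(B) F = ma: LHS [L M T^-2], RHS [L M T^-2] ✓

Expression (A) F = mv is dimensionally incorrect.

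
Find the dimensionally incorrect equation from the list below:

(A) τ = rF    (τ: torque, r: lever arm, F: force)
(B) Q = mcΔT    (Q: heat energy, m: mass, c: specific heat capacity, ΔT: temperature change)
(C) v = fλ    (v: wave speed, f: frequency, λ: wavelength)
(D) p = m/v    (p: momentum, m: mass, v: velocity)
(D) p = m/v

The equation (D) p = m/v is dimensionally incorrect.

LHS (p): [L M T^-1]
RHS (m/v): [L^-1 M T] ✗

The dimensions do not match. The other three equations balance.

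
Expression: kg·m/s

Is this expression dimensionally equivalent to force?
No

The expression kg·m/s has dimensions [L M T^-1], but force has dimensions [L M T^-2].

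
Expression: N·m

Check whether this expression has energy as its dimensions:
Yes

The expression N·m has dimensions [L^2 M T^-2], which is exactly energy [L^2 M T^-2].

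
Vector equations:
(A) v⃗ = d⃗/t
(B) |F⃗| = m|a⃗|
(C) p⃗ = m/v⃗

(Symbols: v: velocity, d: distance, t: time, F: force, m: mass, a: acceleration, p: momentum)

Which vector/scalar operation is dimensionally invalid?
(C) p⃗ = m/v⃗

(A) v⃗ = d⃗/t: LHS [L T^-1], RHS [L T^-1] ✓ — displacement (vector) divided by time (scalar)
(B) |F⃗| = m|a⃗|: LHS [L M T^-2], RHS [L M T^-2] ✓ — magnitudes of vectors are scalars
(C) p⃗ = m/v⃗: LHS [L M T^-1], RHS [L^-1 M T] ✗ — momentum is mass times velocity; should be mv⃗ (and division by a vector is undefined)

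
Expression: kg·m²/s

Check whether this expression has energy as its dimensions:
No

The expression kg·m²/s has dimensions [L^2 M T^-1], but energy has dimensions [L^2 M T^-2].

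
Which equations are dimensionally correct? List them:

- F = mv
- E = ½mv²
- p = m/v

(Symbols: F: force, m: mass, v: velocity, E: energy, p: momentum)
Dimensionally correct: E = ½mv²
Dimensionally incorrect: F = mv, p = m/v
Ordered (correct first, then incorrect): E = ½mv², F = mv, p = m/v

- F = mv: LHS [L M T^-2], RHS [L M T^-1] → incorrect ✗
- E = ½mv²: LHS [L^2 M T^-2], RHS [L^2 M T^-2] → correct ✓
- p = m/v: LHS [L M T^-1], RHS [L^-1 M T] → incorrect ✗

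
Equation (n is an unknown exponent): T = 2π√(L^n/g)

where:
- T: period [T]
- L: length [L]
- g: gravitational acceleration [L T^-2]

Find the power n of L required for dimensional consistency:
n = 1

T has dimensions [T]; L has dimensions [L].
With n = 1: 2π√(L^1/g) has dimensions [T], matching the LHS ✓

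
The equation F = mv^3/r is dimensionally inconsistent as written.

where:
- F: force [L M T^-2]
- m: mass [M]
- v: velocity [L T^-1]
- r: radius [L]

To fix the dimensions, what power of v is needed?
The exponent of v should be 2: F = mv^2/r

The LHS F has dimensions [L M T^-2]; v has dimensions [L T^-1].
As written, the RHS mv^3/r (exponent 3 on v) has dimensions [L^2 M T^-3], which does not match.
With exponent 2, the RHS mv^2/r has dimensions [L M T^-2], matching the LHS.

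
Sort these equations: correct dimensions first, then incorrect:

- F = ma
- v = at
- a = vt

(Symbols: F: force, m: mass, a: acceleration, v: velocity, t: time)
Dimensionally correct: F = ma, v = at
Dimensionally incorrect: a = vt
Ordered (correct first, then incorrect): F = ma, v = at, a = vt

- F = ma: LHS [L M T^-2], RHS [L M T^-2] → correct ✓
- v = at: LHS [L T^-1], RHS [L T^-1] → correct ✓
- a = vt: LHS [L T^-2], RHS [L] → incorrect ✗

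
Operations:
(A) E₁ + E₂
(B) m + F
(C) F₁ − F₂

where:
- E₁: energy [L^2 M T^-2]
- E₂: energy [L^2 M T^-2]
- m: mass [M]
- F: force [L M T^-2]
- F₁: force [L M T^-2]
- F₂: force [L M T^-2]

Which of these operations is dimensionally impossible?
(B) m + F

(A) E₁ + E₂: E₁ [L^2 M T^-2] and E₂ [L^2 M T^-2] — same dimensions ✓
(B) m + F: m [M] and F [L M T^-2] — different dimensions cannot be added/subtracted ✗
(C) F₁ − F₂: F₁ [L M T^-2] and F₂ [L M T^-2] — same dimensions ✓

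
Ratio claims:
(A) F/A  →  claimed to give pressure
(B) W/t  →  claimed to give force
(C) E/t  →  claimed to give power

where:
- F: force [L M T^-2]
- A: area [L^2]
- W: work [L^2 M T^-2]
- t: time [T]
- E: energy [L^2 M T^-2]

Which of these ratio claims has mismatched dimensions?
(B) W/t does not give force

(A) F/A: [L^-1 M T^-2] = pressure [L^-1 M T^-2] ✓
(B) W/t: [L^2 M T^-3] ≠ force [L M T^-2] ✗
(C) E/t: [L^2 M T^-3] = power [L^2 M T^-3] ✓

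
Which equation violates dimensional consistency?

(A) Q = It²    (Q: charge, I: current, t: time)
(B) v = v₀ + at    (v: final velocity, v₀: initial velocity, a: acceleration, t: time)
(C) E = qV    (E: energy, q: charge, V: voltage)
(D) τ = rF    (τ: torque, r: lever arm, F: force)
(A) Q = It²

The equation (A) Q = It² is dimensionally incorrect.

LHS (Q): [I T]
RHS (It²): [I T^2] ✗

The dimensions do not match. The other three equations balance.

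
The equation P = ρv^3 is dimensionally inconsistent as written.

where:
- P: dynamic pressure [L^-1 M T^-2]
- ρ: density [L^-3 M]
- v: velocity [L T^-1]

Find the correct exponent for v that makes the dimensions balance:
The exponent of v should be 2: P = ρv^2

The LHS P has dimensions [L^-1 M T^-2]; v has dimensions [L T^-1].
As written, the RHS ρv^3 (exponent 3 on v) has dimensions [M T^-3], which does not match.
With exponent 2, the RHS ρv^2 has dimensions [L^-1 M T^-2], matching the LHS.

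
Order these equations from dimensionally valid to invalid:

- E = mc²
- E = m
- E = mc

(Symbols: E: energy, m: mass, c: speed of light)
Dimensionally correct: E = mc²
Dimensionally incorrect: E = m, E = mc
Ordered (correct first, then incorrect): E = mc², E = m, E = mc

- E = mc²: LHS [L^2 M T^-2], RHS [L^2 M T^-2] → correct ✓
- E = m: LHS [L^2 M T^-2], RHS [M] → incorrect ✗
- E = mc: LHS [L^2 M T^-2], RHS [L M T^-1] → incorrect ✗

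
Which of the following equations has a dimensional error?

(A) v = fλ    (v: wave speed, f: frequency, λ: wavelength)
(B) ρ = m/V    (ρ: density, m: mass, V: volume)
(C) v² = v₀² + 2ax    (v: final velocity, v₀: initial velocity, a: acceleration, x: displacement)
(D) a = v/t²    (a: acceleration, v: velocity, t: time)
(D) a = v/t²

The equation (D) a = v/t² is dimensionally incorrect.

LHS (a): [L T^-2]
RHS (v/t²): [L T^-3] ✗

The dimensions do not match. The other three equations balance.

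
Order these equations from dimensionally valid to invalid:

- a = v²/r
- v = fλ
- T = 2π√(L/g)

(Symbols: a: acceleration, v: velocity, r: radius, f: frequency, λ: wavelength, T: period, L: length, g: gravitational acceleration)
Dimensionally correct: a = v²/r, v = fλ, T = 2π√(L/g)
Dimensionally incorrect: none
Ordered (correct first, then incorrect): a = v²/r, v = fλ, T = 2π√(L/g)

- a = v²/r: LHS [L T^-2], RHS [L T^-2] → correct ✓
- v = fλ: LHS [L T^-1], RHS [L T^-1] → correct ✓
- T = 2π√(L/g): LHS [T], RHS [T] → correct ✓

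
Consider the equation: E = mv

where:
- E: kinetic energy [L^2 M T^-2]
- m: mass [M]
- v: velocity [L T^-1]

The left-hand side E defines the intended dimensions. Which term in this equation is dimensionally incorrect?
The right-hand side term mv

E has dimensions [L^2 M T^-2], but mv has dimensions [L M T^-1], so the term mv is dimensionally wrong for E.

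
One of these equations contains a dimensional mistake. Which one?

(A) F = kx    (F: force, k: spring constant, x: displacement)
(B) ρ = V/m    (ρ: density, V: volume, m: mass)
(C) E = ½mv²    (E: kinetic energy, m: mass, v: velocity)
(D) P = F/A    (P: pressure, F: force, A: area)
(B) ρ = V/m

The equation (B) ρ = V/m is dimensionally incorrect.

LHS (ρ): [L^-3 M]
RHS (V/m): [L^3 M^-1] ✗

The dimensions do not match. The other three equations balance.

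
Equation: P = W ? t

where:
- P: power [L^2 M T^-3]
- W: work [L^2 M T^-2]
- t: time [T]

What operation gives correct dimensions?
division (÷): P = W ÷ t

P [L^2 M T^-3]; W [L^2 M T^-2]; t [T].
W × t → [L^2 M T^-1] ✗
W ÷ t → [L^2 M T^-3] ✓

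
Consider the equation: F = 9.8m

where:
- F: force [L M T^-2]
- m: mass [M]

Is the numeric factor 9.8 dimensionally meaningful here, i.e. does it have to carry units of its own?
Yes

F has dimensions [L M T^-2], while m alone has dimensions [M]. For the equation to balance, the factor 9.8 must carry dimensions [L T^-2] — it is a dimensional constant (a numerical value of a physical quantity with its units suppressed), not a pure number.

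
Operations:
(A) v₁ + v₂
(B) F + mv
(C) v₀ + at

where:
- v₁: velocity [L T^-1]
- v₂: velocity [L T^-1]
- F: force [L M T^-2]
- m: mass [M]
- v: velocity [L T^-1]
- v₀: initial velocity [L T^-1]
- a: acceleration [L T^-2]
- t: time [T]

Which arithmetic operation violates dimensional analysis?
(B) F + mv

(A) v₁ + v₂: v₁ [L T^-1] and v₂ [L T^-1] — same dimensions ✓
(B) F + mv: F [L M T^-2] and mv [L M T^-1] — different dimensions cannot be added/subtracted ✗
(C) v₀ + at: v₀ [L T^-1] and at [L T^-1] — same dimensions ✓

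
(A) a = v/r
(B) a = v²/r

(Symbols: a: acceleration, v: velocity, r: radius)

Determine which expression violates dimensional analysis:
(A)

(A) a = v/r: LHS [L T^-2], RHS [T^-1] ✗
(B) a = v²/r: LHS [L T^-2], RHS [L T^-2] ✓

Expression (A) a = v/r is dimensionally incorrect.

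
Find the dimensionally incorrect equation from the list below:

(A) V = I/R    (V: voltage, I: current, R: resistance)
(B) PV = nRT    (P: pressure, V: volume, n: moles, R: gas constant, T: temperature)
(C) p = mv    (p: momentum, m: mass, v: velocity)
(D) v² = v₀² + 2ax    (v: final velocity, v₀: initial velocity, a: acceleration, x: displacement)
(A) V = I/R

The equation (A) V = I/R is dimensionally incorrect.

LHS (V): [I^-1 L^2 M T^-3]
RHS (I/R): [I^3 L^-2 M^-1 T^3] ✗

The dimensions do not match. The other three equations balance.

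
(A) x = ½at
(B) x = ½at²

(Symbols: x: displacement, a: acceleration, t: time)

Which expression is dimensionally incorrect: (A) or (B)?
(A)

(A) x = ½at: LHS [L], RHS [L T^-1] ✗
(B) x = ½at²: LHS [L], RHS [L] ✓

Expression (A) x = ½at is dimensionally incorrect.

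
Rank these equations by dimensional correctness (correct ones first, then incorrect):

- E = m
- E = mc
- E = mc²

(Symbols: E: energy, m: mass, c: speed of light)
Dimensionally correct: E = mc²
Dimensionally incorrect: E = m, E = mc
Ordered (correct first, then incorrect): E = mc², E = m, E = mc

- E = m: LHS [L^2 M T^-2], RHS [M] → incorrect ✗
- E = mc: LHS [L^2 M T^-2], RHS [L M T^-1] → incorrect ✗
- E = mc²: LHS [L^2 M T^-2], RHS [L^2 M T^-2] → correct ✓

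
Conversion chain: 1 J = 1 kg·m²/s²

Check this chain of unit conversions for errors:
The chain is correct (no errors).

Correct: Joule is defined as kg·m²/s²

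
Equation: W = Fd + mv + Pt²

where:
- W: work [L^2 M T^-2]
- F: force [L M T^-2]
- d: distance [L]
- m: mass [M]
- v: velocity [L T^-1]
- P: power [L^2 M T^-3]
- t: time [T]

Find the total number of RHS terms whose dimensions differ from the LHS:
2

LHS W: [L^2 M T^-2]
- Fd: [L^2 M T^-2] ✓
- mv: [L M T^-1] ✗
- Pt²: [L^2 M T^-1] ✗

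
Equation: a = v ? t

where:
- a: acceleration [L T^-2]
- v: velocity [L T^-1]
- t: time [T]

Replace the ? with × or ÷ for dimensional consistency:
division (÷): a = v ÷ t

a [L T^-2]; v [L T^-1]; t [T].
v × t → [L] ✗
v ÷ t → [L T^-2] ✓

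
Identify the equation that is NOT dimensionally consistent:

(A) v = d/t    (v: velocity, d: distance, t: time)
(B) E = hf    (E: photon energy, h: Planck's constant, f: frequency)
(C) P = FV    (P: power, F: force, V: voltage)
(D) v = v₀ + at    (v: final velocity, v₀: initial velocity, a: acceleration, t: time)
(C) P = FV

The equation (C) P = FV is dimensionally incorrect.

LHS (P): [L^2 M T^-3]
RHS (FV): [I^-1 L^3 M^2 T^-5] ✗

The dimensions do not match. The other three equations balance.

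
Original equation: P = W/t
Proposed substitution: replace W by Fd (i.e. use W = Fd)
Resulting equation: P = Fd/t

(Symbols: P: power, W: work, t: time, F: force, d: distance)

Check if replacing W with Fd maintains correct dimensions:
Yes

[W] = [L^2 M T^-2] and [Fd] = [L^2 M T^-2]. These match, so the substitution replaces a quantity by one of the same dimensions and the result P = Fd/t has LHS [L^2 M T^-3] vs RHS [L^2 M T^-3] — still consistent.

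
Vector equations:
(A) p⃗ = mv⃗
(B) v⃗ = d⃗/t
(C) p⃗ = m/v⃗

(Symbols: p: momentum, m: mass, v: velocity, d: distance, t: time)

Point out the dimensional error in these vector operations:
(C) p⃗ = m/v⃗

(A) p⃗ = mv⃗: LHS [L M T^-1], RHS [L M T^-1] ✓ — mass (scalar) times velocity (vector)
(B) v⃗ = d⃗/t: LHS [L T^-1], RHS [L T^-1] ✓ — displacement (vector) divided by time (scalar)
(C) p⃗ = m/v⃗: LHS [L M T^-1], RHS [L^-1 M T] ✗ — momentum is mass times velocity; should be mv⃗ (and division by a vector is undefined)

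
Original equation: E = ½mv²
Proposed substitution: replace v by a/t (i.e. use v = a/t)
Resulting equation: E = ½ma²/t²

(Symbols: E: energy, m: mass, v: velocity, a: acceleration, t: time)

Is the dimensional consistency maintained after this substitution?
No

[v] = [L T^-1] and [a/t] = [L T^-3]. These differ, so the substitution replaces a quantity by one of different dimensions and the result E = ½ma²/t² has LHS [L^2 M T^-2] vs RHS [L^2 M T^-6] — inconsistent.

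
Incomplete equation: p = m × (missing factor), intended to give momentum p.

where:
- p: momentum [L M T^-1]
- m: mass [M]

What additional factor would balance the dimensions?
v (velocity), dimensions [L T^-1]

p has dimensions [L M T^-1] and m has dimensions [M].
The missing factor must have dimensions [L M T^-1] / [M] = [L T^-1], i.e. velocity (v).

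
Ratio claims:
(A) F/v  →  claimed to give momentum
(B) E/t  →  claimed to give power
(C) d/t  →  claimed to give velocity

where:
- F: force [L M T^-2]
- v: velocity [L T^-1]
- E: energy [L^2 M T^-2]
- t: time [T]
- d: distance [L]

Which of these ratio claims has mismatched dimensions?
(A) F/v does not give momentum

(A) F/v: [M T^-1] ≠ momentum [L M T^-1] ✗
(B) E/t: [L^2 M T^-3] = power [L^2 M T^-3] ✓
(C) d/t: [L T^-1] = velocity [L T^-1] ✓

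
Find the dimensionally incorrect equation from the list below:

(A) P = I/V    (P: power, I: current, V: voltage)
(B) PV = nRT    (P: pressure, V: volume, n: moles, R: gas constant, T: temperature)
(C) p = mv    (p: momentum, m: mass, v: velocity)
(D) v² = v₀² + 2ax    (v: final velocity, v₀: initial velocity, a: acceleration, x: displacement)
(A) P = I/V

The equation (A) P = I/V is dimensionally incorrect.

LHS (P): [L^2 M T^-3]
RHS (I/V): [I^2 L^-2 M^-1 T^3] ✗

The dimensions do not match. The other three equations balance.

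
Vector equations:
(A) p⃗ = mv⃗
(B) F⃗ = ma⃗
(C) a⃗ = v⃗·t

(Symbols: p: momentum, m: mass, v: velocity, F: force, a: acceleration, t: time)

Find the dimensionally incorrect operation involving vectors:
(C) a⃗ = v⃗·t

(A) p⃗ = mv⃗: LHS [L M T^-1], RHS [L M T^-1] ✓ — mass (scalar) times velocity (vector)
(B) F⃗ = ma⃗: LHS [L M T^-2], RHS [L M T^-2] ✓ — Force and acceleration are vectors, mass is a scalar
(C) a⃗ = v⃗·t: LHS [L T^-2], RHS [L] ✗ — acceleration is velocity per time; should be v⃗/t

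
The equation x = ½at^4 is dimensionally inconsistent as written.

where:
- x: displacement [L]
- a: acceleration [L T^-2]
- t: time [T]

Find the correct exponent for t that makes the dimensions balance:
The exponent of t should be 2: x = ½at^2

The LHS x has dimensions [L]; t has dimensions [T].
As written, the RHS ½at^4 (exponent 4 on t) has dimensions [L T^2], which does not match.
With exponent 2, the RHS ½at^2 has dimensions [L], matching the LHS.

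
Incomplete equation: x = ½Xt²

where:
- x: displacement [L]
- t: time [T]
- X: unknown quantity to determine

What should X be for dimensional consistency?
X = a (acceleration), dimensions [L T^-2]

x has dimensions [L]; the rest of the RHS (½ t²) has dimensions [T^2].
So X must have dimensions [L T^-2] — X = a (acceleration).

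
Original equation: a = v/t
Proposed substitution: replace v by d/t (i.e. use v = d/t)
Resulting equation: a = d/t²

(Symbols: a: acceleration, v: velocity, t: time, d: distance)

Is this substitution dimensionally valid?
Yes

[v] = [L T^-1] and [d/t] = [L T^-1]. These match, so the substitution replaces a quantity by one of the same dimensions and the result a = d/t² has LHS [L T^-2] vs RHS [L T^-2] — still consistent.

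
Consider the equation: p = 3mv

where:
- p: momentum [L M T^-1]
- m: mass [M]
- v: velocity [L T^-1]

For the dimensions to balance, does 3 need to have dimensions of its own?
No

p has dimensions [L M T^-1] and mv already has dimensions [L M T^-1], so the equation balances without 3 contributing any dimensions. 3 is a pure (dimensionless) number; changing or removing it would not affect dimensional consistency.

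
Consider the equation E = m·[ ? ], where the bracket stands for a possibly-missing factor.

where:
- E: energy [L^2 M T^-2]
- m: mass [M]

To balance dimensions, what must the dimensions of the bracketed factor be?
[L^2 T^-2] — velocity squared (e.g. v²)

E has dimensions [L^2 M T^-2]; m has dimensions [M].
The bracketed factor must supply [L^2 M T^-2] / [M] = [L^2 T^-2].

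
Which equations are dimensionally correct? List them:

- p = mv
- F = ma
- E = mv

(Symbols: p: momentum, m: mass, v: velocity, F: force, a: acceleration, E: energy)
Dimensionally correct: p = mv, F = ma
Dimensionally incorrect: E = mv
Ordered (correct first, then incorrect): p = mv, F = ma, E = mv

- p = mv: LHS [L M T^-1], RHS [L M T^-1] → correct ✓
- F = ma: LHS [L M T^-2], RHS [L M T^-2] → correct ✓
- E = mv: LHS [L^2 M T^-2], RHS [L M T^-1] → incorrect ✗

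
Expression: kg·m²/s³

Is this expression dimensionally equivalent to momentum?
No

The expression kg·m²/s³ has dimensions [L^2 M T^-3], but momentum has dimensions [L M T^-1].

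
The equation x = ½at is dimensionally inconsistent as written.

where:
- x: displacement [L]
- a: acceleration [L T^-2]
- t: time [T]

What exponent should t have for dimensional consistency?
The exponent of t should be 2: x = ½at^2

The LHS x has dimensions [L]; t has dimensions [T].
As written, the RHS ½at (exponent 1 on t) has dimensions [L T^-1], which does not match.
With exponent 2, the RHS ½at^2 has dimensions [L], matching the LHS.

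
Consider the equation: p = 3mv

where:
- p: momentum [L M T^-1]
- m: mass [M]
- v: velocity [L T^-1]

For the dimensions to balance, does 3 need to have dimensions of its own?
No

p has dimensions [L M T^-1] and mv already has dimensions [L M T^-1], so the equation balances without 3 contributing any dimensions. 3 is a pure (dimensionless) number; changing or removing it would not affect dimensional consistency.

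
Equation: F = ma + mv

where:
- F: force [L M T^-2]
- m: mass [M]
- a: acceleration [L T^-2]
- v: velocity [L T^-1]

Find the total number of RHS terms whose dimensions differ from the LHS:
1

LHS F: [L M T^-2]
- ma: [L M T^-2] ✓
- mv: [L M T^-1] ✗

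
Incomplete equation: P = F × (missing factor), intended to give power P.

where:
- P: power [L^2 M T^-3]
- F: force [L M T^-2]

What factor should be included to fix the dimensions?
v (velocity), dimensions [L T^-1]

P has dimensions [L^2 M T^-3] and F has dimensions [L M T^-2].
The missing factor must have dimensions [L^2 M T^-3] / [L M T^-2] = [L T^-1], i.e. velocity (v).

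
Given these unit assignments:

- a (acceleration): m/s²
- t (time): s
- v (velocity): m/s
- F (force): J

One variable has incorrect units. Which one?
F

The variable F (force) should have units N, not J.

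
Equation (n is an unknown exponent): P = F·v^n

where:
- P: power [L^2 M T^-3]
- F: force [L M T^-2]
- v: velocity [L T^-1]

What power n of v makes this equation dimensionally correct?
n = 1

P has dimensions [L^2 M T^-3]; v has dimensions [L T^-1].
The rest of the RHS has dimensions [L M T^-2], so v^n must supply [L T^-1].
With n = 1: F·v^1 has dimensions [L^2 M T^-3], matching the LHS ✓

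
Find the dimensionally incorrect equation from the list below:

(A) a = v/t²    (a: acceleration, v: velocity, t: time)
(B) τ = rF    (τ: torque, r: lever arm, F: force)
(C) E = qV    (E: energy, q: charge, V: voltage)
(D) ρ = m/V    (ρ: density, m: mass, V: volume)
(A) a = v/t²

The equation (A) a = v/t² is dimensionally incorrect.

LHS (a): [L T^-2]
RHS (v/t²): [L T^-3] ✗

The dimensions do not match. The other three equations balance.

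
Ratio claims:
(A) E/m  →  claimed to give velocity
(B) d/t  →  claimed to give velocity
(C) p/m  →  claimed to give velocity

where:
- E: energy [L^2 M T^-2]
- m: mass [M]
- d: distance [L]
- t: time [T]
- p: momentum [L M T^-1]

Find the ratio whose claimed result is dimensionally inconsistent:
(A) E/m does not give velocity

(A) E/m: [L^2 T^-2] ≠ velocity [L T^-1] ✗
(B) d/t: [L T^-1] = velocity [L T^-1] ✓
(C) p/m: [L T^-1] = velocity [L T^-1] ✓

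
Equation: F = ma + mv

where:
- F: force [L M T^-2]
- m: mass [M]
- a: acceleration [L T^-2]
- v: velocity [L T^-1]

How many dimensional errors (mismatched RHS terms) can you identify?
1

LHS F: [L M T^-2]
- ma: [L M T^-2] ✓
- mv: [L M T^-1] ✗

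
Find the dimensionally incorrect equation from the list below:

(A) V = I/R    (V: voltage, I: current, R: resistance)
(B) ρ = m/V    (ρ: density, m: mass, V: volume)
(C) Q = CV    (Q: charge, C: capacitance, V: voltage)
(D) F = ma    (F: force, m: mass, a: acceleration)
(A) V = I/R

The equation (A) V = I/R is dimensionally incorrect.

LHS (V): [I^-1 L^2 M T^-3]
RHS (I/R): [I^3 L^-2 M^-1 T^3] ✗

The dimensions do not match. The other three equations balance.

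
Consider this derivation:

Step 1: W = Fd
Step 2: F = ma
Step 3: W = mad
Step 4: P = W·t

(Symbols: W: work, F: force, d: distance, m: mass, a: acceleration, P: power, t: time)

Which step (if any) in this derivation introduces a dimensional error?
Step 4

Step 1: W = Fd → LHS [L^2 M T^-2], RHS [L^2 M T^-2] ✓
Step 2: F = ma → LHS [L M T^-2], RHS [L M T^-2] ✓
Step 3: W = mad → LHS [L^2 M T^-2], RHS [L^2 M T^-2] ✓
Step 4: P = W·t → LHS [L^2 M T^-3], RHS [L^2 M T^-1] ✗

The first dimensional inconsistency appears in step 4: P = W·t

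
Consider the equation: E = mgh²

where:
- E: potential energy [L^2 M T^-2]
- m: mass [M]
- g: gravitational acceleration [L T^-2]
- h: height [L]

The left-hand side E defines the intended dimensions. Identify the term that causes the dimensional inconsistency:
The right-hand side term mgh²

E has dimensions [L^2 M T^-2], but mgh² has dimensions [L^3 M T^-2], so the term mgh² is dimensionally wrong for E.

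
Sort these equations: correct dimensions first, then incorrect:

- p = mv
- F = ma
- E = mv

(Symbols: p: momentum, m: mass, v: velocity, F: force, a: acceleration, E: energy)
Dimensionally correct: p = mv, F = ma
Dimensionally incorrect: E = mv
Ordered (correct first, then incorrect): p = mv, F = ma, E = mv

- p = mv: LHS [L M T^-1], RHS [L M T^-1] → correct ✓
- F = ma: LHS [L M T^-2], RHS [L M T^-2] → correct ✓
- E = mv: LHS [L^2 M T^-2], RHS [L M T^-1] → incorrect ✗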